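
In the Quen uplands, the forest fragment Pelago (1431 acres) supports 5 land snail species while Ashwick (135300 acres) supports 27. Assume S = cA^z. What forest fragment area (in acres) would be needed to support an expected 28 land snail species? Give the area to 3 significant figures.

149000 acres

z = ln(27/5) / ln(135300/1431) = 1.6864 / 4.5491 = 0.3707
c = 5 / 1431^0.3707 = 5 / 14.79 = 0.3382
A = (28/0.3382)^(1/0.3707) ⇒ ln A = ln(82.8)/0.3707 = 11.9134
A = e^11.9134 ≈ 149246 acres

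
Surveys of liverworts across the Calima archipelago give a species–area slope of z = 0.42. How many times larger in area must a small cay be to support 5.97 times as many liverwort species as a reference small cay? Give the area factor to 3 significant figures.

(A₂/A₁)^0.42 = 5.97, so A₂/A₁ = 5.97^(1/0.42) = 5.97^2.381
ln(A₂/A₁) = ln 5.97 / 0.42 = 1.7867 / 0.42 = 4.2542
A₂/A₁ = e^4.2542 ≈ 70.4

70.4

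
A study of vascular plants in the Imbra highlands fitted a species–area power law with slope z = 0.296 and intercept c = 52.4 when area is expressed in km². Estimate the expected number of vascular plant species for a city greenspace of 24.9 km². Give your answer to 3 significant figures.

S = 52.4 × 24.9^0.296
ln S = ln 52.4 + 0.296 × ln 24.9 = 3.9589 + 0.296 × 3.2149 = 4.9105
S = e^4.9105 ≈ 135.7

136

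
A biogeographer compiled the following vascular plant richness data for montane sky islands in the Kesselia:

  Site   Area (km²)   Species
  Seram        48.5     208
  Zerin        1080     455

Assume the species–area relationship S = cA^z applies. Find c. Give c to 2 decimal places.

z = ln(S₂/S₁) / ln(A₂/A₁) = ln(455/208) / ln(1080/48.5) = 0.7828 / 3.1032 = 0.2522
c = S₁ / A₁^z = 208 / 48.5^0.2522 = 208 / 2.662 = 78.13

78.13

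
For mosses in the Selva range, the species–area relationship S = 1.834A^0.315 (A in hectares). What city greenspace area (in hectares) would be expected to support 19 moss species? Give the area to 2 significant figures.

1700 hectares

19 = 1.834 × A^0.315  ⇒  A^0.315 = 19/1.834 = 10.36
ln A = ln(10.36) / 0.315 = 2.3379 / 0.315 = 7.4220
A = e^7.4220 ≈ 1672 hectares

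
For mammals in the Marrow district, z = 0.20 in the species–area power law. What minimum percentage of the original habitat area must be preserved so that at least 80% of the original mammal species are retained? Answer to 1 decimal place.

32.8%

Need (A_new/A_old)^0.2 = 0.8, so A_new/A_old = 0.8^(1/0.2) = 0.8^5
ln(A_new/A_old) = ln 0.8 / 0.2 = -0.2231 / 0.2 = -1.1157
A_new/A_old = e^-1.1157 ≈ 0.3277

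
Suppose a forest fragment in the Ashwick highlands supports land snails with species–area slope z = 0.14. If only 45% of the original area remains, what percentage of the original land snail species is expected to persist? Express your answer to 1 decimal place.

S_new/S_old = (A_new/A_old)^z = 0.45^0.14
= exp(0.14 × ln 0.45) = exp(0.14 × -0.7985) = exp(-0.1118) ≈ 0.8942

89.4%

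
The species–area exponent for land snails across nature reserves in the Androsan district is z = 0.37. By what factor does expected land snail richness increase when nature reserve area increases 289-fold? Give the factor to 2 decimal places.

S₂/S₁ = (A₂/A₁)^z = 289^0.37
ln(S₂/S₁) = 0.37 × ln 289 = 0.37 × 5.6664 = 2.0966
S₂/S₁ = e^2.0966 ≈ 8.138

8.14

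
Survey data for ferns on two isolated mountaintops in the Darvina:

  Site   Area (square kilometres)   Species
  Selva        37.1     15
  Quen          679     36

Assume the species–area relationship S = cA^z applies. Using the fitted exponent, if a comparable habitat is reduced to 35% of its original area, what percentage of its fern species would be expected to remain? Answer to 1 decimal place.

z = ln(36/15) / ln(679/37.1) = 0.8755 / 2.9070 = 0.3012
S_new/S_old = (A_new/A_old)^z = 0.35^0.3012 = exp(0.3012 × -1.0498) = 0.7289

72.9%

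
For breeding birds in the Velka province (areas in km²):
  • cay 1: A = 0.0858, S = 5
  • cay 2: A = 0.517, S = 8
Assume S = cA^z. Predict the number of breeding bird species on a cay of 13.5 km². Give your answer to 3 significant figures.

18.8

z = ln(8/5) / ln(0.517/0.0858) = 0.4700 / 1.7960 = 0.2617
c = 5 / 0.0858^0.2617 = 5 / 0.5259 = 9.508
S₃ = 9.508 × 13.5^0.2617 = 9.508 × 1.976 ≈ 18.79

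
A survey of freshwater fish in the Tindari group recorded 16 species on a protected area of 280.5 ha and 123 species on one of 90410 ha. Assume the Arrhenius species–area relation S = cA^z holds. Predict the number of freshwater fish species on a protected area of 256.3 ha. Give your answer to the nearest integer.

15

z = ln(123/16) / ln(90410/280.5) = 2.0396 / 5.7755 = 0.3531
c = 16 / 280.5^0.3531 = 16 / 7.319 = 2.186
S₃ = 2.186 × 256.3^0.3531 = 2.186 × 7.09 ≈ 15.5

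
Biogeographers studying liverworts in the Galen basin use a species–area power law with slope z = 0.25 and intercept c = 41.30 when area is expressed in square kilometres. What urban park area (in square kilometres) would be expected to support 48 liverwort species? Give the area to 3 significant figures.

1.82 square kilometres

48 = 41.3 × A^0.25  ⇒  A^0.25 = 48/41.3 = 1.162
ln A = ln(1.162) / 0.25 = 0.1503 / 0.25 = 0.6014
A = e^0.6014 ≈ 1.825 square kilometres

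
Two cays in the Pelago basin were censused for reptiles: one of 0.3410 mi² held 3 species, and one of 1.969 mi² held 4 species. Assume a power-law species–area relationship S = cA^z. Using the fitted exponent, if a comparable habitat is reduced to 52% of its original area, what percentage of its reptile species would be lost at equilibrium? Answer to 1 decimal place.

z = ln(4/3) / ln(1.969/0.341) = 0.2877 / 1.7534 = 0.1641
S_new/S_old = (A_new/A_old)^z = 0.52^0.1641 = exp(0.1641 × -0.6539) = 0.8983
Fraction lost = 1 − 0.8983 = 0.1017

10.2%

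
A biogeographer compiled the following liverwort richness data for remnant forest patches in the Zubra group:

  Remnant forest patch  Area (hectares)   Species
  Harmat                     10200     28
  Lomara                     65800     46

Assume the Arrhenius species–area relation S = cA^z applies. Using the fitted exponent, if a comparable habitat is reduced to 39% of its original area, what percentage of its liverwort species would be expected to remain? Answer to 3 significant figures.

77.8%

z = ln(46/28) / ln(65800/10200) = 0.4964 / 1.8642 = 0.2663
S_new/S_old = (A_new/A_old)^z = 0.39^0.2663 = exp(0.2663 × -0.9416) = 0.7782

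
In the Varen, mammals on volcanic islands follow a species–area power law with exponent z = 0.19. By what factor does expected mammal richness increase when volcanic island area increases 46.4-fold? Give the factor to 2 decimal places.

2.07

S₂/S₁ = (A₂/A₁)^z = 46.4^0.19
ln(S₂/S₁) = 0.19 × ln 46.4 = 0.19 × 3.8373 = 0.7291
S₂/S₁ = e^0.7291 ≈ 2.073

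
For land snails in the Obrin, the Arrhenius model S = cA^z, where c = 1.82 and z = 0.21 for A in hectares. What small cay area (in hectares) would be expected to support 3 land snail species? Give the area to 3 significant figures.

3 = 1.82 × A^0.21  ⇒  A^0.21 = 3/1.82 = 1.648
ln A = ln(1.648) / 0.21 = 0.4998 / 0.21 = 2.3799
A = e^2.3799 ≈ 10.8 hectares

10.8 hectares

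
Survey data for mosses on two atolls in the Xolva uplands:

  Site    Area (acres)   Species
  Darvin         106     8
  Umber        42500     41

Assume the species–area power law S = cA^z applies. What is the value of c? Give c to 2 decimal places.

2.24

z = ln(S₂/S₁) / ln(A₂/A₁) = ln(41/8) / ln(42500/106) = 1.6341 / 5.9938 = 0.2726
c = S₁ / A₁^z = 8 / 106^0.2726 = 8 / 3.566 = 2.243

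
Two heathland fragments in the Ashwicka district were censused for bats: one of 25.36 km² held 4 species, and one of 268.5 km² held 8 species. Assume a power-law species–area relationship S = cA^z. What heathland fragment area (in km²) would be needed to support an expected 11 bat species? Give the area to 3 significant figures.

794 km²

z = ln(8/4) / ln(268.5/25.36) = 0.6931 / 2.3597 = 0.2937
c = 4 / 25.36^0.2937 = 4 / 2.585 = 1.547
A = (11/1.547)^(1/0.2937) ⇒ ln A = ln(7.109)/0.2937 = 6.6770
A = e^6.6770 ≈ 793.9 km²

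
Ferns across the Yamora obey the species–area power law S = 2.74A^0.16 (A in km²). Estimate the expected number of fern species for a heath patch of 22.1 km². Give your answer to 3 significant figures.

4.50

S = 2.74 × 22.1^0.16
ln S = ln 2.74 + 0.16 × ln 22.1 = 1.0080 + 0.16 × 3.0956 = 1.5033
S = e^1.5033 ≈ 4.496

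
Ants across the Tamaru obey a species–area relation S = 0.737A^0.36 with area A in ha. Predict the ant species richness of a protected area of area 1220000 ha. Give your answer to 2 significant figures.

S = 0.737 × 1220000^0.36 = 0.737 × 155.3 ≈ 114.4

110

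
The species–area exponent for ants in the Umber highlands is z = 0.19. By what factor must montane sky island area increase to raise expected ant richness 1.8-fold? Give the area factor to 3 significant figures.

22.1

(A₂/A₁)^0.19 = 1.8, so A₂/A₁ = 1.8^(1/0.19) = 1.8^5.263
ln(A₂/A₁) = ln 1.8 / 0.19 = 0.5878 / 0.19 = 3.0936
A₂/A₁ = e^3.0936 ≈ 22.06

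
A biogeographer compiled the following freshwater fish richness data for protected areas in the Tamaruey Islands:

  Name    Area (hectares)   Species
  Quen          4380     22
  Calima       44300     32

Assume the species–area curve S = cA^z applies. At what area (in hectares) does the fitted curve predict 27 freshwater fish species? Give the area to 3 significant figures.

z = ln(32/22) / ln(44300/4380) = 0.3747 / 2.3139 = 0.1619
c = 22 / 4380^0.1619 = 22 / 3.887 = 5.659
A = (27/5.659)^(1/0.1619) ⇒ ln A = ln(4.771)/0.1619 = 9.6495
A = e^9.6495 ≈ 15514 hectares

15500 hectares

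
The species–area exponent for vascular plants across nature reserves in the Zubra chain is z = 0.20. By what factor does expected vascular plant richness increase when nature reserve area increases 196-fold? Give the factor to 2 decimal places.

S₂/S₁ = (A₂/A₁)^z = 196^0.2
ln(S₂/S₁) = 0.2 × ln 196 = 0.2 × 5.2781 = 1.0556
S₂/S₁ = e^1.0556 ≈ 2.874

2.87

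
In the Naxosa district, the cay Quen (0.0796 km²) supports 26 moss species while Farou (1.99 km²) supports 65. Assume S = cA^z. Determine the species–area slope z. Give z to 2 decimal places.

Taking logs: ln S = ln c + z ln A, so z = (ln S₂ − ln S₁)/(ln A₂ − ln A₁).
z = ln(65/26) / ln(1.99/0.0796) = ln(2.5) / ln(25) = 0.9163 / 3.2189 = 0.2847

0.28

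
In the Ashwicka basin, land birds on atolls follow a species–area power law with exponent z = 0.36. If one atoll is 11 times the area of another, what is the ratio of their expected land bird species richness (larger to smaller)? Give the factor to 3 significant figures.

2.37

S₂/S₁ = (A₂/A₁)^z = 11^0.36
ln(S₂/S₁) = 0.36 × ln 11 = 0.36 × 2.3979 = 0.8632
S₂/S₁ = e^0.8632 ≈ 2.371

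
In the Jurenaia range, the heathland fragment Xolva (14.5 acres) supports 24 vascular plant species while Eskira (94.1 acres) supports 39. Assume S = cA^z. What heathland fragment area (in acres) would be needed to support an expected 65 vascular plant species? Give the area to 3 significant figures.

673 acres

z = ln(39/24) / ln(94.1/14.5) = 0.4855 / 1.8702 = 0.2596
c = 24 / 14.5^0.2596 = 24 / 2.002 = 11.99
A = (65/11.99)^(1/0.2596) ⇒ ln A = ln(5.422)/0.2596 = 6.5121
A = e^6.5121 ≈ 673.2 acres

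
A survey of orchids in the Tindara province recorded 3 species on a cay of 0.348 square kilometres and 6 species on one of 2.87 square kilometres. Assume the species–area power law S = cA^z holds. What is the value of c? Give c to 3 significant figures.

4.24

z = ln(S₂/S₁) / ln(A₂/A₁) = ln(6/3) / ln(2.87/0.348) = 0.6931 / 2.1099 = 0.3285
c = S₁ / A₁^z = 3 / 0.348^0.3285 = 3 / 0.707 = 4.244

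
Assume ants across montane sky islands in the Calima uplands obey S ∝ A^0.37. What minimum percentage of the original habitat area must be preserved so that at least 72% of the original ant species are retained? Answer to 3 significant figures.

Need (A_new/A_old)^0.37 = 0.72, so A_new/A_old = 0.72^(1/0.37) = 0.72^2.703
ln(A_new/A_old) = ln 0.72 / 0.37 = -0.3285 / 0.37 = -0.8878
A_new/A_old = e^-0.8878 ≈ 0.4115

41.2%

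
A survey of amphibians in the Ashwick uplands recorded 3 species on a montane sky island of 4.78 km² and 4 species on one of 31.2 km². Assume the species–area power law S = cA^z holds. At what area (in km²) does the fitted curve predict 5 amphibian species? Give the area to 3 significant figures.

134 km²

z = ln(4/3) / ln(31.2/4.78) = 0.2877 / 1.8760 = 0.1534
c = 3 / 4.78^0.1534 = 3 / 1.271 = 2.36
A = (5/2.36)^(1/0.1534) ⇒ ln A = ln(2.119)/0.1534 = 4.8955
A = e^4.8955 ≈ 133.7 km²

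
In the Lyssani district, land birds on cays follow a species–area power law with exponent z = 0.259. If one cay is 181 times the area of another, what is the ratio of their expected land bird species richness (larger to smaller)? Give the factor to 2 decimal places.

S₂/S₁ = (A₂/A₁)^z = 181^0.259
ln(S₂/S₁) = 0.259 × ln 181 = 0.259 × 5.1985 = 1.3464
S₂/S₁ = e^1.3464 ≈ 3.844

3.84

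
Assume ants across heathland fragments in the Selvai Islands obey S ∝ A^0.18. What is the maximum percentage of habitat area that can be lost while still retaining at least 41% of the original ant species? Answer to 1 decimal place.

Need (A_new/A_old)^0.18 = 0.41, so A_new/A_old = 0.41^(1/0.18) = 0.41^5.556
ln(A_new/A_old) = ln 0.41 / 0.18 = -0.8916 / 0.18 = -4.9533
A_new/A_old = e^-4.9533 ≈ 0.00706
Fraction that can be lost = 1 − 0.00706 = 0.9929

99.3%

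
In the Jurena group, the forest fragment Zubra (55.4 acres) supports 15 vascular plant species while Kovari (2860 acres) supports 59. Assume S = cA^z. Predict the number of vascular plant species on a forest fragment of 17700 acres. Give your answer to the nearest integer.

z = ln(59/15) / ln(2860/55.4) = 1.3695 / 3.9440 = 0.3472
c = 15 / 55.4^0.3472 = 15 / 4.031 = 3.721
S₃ = 3.721 × 17700^0.3472 = 3.721 × 29.86 ≈ 111.1

111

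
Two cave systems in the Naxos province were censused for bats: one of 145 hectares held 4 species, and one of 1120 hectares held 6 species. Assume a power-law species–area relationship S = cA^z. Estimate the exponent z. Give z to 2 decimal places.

0.20

Taking logs: ln S = ln c + z ln A, so z = (ln S₂ − ln S₁)/(ln A₂ − ln A₁).
z = ln(6/4) / ln(1120/145) = ln(1.5) / ln(7.724) = 0.4055 / 2.0444 = 0.1983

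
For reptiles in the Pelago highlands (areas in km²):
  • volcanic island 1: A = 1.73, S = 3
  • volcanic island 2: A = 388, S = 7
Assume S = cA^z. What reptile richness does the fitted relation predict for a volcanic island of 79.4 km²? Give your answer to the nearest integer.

5

z = ln(7/3) / ln(388/1.73) = 0.8473 / 5.4129 = 0.1565
c = 3 / 1.73^0.1565 = 3 / 1.09 = 2.753
S₃ = 2.753 × 79.4^0.1565 = 2.753 × 1.983 ≈ 5.461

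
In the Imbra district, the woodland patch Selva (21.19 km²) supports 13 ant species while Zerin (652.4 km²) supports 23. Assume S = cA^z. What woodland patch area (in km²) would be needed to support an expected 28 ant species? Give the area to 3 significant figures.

2130 km²

z = ln(23/13) / ln(652.4/21.19) = 0.5705 / 3.4271 = 0.1665
c = 13 / 21.19^0.1665 = 13 / 1.663 = 7.819
A = (28/7.819)^(1/0.1665) ⇒ ln A = ln(3.581)/0.1665 = 7.6623
A = e^7.6623 ≈ 2127 km²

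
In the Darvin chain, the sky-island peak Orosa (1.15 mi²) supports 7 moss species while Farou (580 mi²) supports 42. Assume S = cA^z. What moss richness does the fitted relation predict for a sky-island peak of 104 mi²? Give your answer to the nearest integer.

26

z = ln(42/7) / ln(580/1.15) = 1.7918 / 6.2233 = 0.2879
c = 7 / 1.15^0.2879 = 7 / 1.041 = 6.724
S₃ = 6.724 × 104^0.2879 = 6.724 × 3.808 ≈ 25.61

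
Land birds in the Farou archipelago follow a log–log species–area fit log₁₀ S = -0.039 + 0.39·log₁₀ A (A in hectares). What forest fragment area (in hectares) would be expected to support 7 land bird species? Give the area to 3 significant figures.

7 = 0.9141 × A^0.39  ⇒  A^0.39 = 7/0.9141 = 7.658
ln A = ln(7.658) / 0.39 = 2.0357 / 0.39 = 5.2198
A = e^5.2198 ≈ 184.9 hectares

185 hectares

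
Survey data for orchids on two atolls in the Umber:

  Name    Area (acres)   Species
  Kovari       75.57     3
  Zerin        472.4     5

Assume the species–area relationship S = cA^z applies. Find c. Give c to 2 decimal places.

0.90

z = ln(S₂/S₁) / ln(A₂/A₁) = ln(5/3) / ln(472.4/75.57) = 0.5108 / 1.8328 = 0.2787
c = S₁ / A₁^z = 3 / 75.57^0.2787 = 3 / 3.338 = 0.8987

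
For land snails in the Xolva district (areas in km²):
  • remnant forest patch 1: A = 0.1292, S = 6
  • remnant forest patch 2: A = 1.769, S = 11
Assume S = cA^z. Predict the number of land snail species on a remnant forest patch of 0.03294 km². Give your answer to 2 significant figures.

z = ln(11/6) / ln(1.769/0.1292) = 0.6061 / 2.6168 = 0.2316
c = 6 / 0.1292^0.2316 = 6 / 0.6225 = 9.639
S₃ = 9.639 × 0.03294^0.2316 = 9.639 × 0.4536 ≈ 4.372

4.4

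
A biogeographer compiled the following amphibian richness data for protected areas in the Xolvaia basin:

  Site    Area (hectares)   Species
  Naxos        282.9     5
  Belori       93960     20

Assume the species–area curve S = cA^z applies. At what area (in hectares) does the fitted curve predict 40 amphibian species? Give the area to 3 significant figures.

1710000 hectares

z = ln(20/5) / ln(93960/282.9) = 1.3863 / 5.8055 = 0.2388
c = 5 / 282.9^0.2388 = 5 / 3.85 = 1.299
A = (40/1.299)^(1/0.2388) ⇒ ln A = ln(30.8)/0.2388 = 14.3534
A = e^14.3534 ≈ 1712372 hectares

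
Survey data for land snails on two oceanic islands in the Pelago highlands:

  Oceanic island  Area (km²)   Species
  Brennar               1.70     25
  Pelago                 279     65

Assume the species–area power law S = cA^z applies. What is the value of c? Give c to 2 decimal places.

z = ln(S₂/S₁) / ln(A₂/A₁) = ln(65/25) / ln(279/1.7) = 0.9555 / 5.1006 = 0.1873
c = S₁ / A₁^z = 25 / 1.7^0.1873 = 25 / 1.105 = 22.63

22.63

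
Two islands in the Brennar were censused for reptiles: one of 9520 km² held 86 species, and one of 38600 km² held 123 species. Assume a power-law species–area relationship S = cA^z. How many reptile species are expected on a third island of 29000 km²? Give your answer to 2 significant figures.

z = ln(123/86) / ln(38600/9520) = 0.3578 / 1.3999 = 0.2556
c = 86 / 9520^0.2556 = 86 / 10.4 = 8.269
S₃ = 8.269 × 29000^0.2556 = 8.269 × 13.83 ≈ 114.3

110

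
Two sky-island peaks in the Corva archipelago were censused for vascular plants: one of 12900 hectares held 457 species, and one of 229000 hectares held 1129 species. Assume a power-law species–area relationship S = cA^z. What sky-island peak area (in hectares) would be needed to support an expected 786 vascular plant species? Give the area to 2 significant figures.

72000 hectares

z = ln(1129/457) / ln(229000/12900) = 0.9044 / 2.8765 = 0.3144
c = 457 / 12900^0.3144 = 457 / 19.61 = 23.31
A = (786/23.31)^(1/0.3144) ⇒ ln A = ln(33.72)/0.3144 = 11.1897
A = e^11.1897 ≈ 72381 hectares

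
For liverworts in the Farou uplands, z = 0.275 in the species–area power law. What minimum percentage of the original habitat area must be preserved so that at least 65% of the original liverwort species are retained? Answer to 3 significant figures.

20.9%

Need (A_new/A_old)^0.275 = 0.65, so A_new/A_old = 0.65^(1/0.275) = 0.65^3.636
ln(A_new/A_old) = ln 0.65 / 0.275 = -0.4308 / 0.275 = -1.5665
A_new/A_old = e^-1.5665 ≈ 0.2088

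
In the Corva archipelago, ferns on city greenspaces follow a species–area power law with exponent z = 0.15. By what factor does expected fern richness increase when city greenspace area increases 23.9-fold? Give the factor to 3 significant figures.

1.61

S₂/S₁ = (A₂/A₁)^z = 23.9^0.15
ln(S₂/S₁) = 0.15 × ln 23.9 = 0.15 × 3.1739 = 0.4761
S₂/S₁ = e^0.4761 ≈ 1.61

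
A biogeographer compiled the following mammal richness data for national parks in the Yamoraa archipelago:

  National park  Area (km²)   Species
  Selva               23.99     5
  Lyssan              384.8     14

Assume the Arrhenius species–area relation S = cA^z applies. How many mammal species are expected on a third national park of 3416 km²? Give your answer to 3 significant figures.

31.5

z = ln(14/5) / ln(384.8/23.99) = 1.0296 / 2.7751 = 0.3710
c = 5 / 23.99^0.3710 = 5 / 3.251 = 1.538
S₃ = 1.538 × 3416^0.3710 = 1.538 × 20.47 ≈ 31.47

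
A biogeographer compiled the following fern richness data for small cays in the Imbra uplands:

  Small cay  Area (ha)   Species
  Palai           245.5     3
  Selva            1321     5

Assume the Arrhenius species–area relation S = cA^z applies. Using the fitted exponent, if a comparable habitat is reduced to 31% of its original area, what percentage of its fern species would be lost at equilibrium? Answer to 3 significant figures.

z = ln(5/3) / ln(1321/245.5) = 0.5108 / 1.6828 = 0.3035
S_new/S_old = (A_new/A_old)^z = 0.31^0.3035 = exp(0.3035 × -1.1712) = 0.7008
Fraction lost = 1 − 0.7008 = 0.2992

29.9%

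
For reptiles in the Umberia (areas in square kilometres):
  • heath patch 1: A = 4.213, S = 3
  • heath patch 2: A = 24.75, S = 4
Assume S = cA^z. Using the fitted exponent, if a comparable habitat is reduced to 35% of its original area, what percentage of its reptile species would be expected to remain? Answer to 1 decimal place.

84.3%

z = ln(4/3) / ln(24.75/4.213) = 0.2877 / 1.7707 = 0.1625
S_new/S_old = (A_new/A_old)^z = 0.35^0.1625 = exp(0.1625 × -1.0498) = 0.8432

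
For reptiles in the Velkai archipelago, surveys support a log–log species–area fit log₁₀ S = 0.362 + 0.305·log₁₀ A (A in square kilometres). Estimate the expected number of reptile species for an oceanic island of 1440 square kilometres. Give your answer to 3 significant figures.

S = 2.301 × 1440^0.305 = 2.301 × 9.19 ≈ 21.15

21.1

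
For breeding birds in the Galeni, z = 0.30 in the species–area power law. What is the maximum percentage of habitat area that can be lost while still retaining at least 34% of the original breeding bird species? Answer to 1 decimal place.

97.3%

Need (A_new/A_old)^0.3 = 0.34, so A_new/A_old = 0.34^(1/0.3) = 0.34^3.333
ln(A_new/A_old) = ln 0.34 / 0.3 = -1.0788 / 0.3 = -3.5960
A_new/A_old = e^-3.5960 ≈ 0.02743
Fraction that can be lost = 1 − 0.02743 = 0.9726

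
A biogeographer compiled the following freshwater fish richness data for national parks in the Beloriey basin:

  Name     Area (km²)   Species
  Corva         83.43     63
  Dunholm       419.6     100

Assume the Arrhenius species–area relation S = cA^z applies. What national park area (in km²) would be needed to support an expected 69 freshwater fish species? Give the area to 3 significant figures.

115 km²

z = ln(100/63) / ln(419.6/83.43) = 0.4620 / 1.6153 = 0.2860
c = 63 / 83.43^0.2860 = 63 / 3.545 = 17.77
A = (69/17.77)^(1/0.2860) ⇒ ln A = ln(3.882)/0.2860 = 4.7420
A = e^4.7420 ≈ 114.7 km²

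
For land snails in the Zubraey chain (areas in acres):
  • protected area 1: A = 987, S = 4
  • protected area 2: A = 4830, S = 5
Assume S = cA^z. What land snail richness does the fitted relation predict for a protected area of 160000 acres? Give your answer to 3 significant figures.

z = ln(5/4) / ln(4830/987) = 0.2231 / 1.5879 = 0.1405
c = 4 / 987^0.1405 = 4 / 2.635 = 1.518
S₃ = 1.518 × 160000^0.1405 = 1.518 × 5.387 ≈ 8.177

8.18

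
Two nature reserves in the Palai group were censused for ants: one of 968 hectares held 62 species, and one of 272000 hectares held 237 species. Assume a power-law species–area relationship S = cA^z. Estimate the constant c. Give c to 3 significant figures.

z = ln(S₂/S₁) / ln(A₂/A₁) = ln(237/62) / ln(272000/968) = 1.3409 / 5.6383 = 0.2378
c = S₁ / A₁^z = 62 / 968^0.2378 = 62 / 5.13 = 12.09

12.1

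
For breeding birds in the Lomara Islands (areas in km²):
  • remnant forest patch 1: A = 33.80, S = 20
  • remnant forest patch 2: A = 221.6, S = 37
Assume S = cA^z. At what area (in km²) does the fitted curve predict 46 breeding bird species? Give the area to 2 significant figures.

z = ln(37/20) / ln(221.6/33.8) = 0.6152 / 1.8804 = 0.3272
c = 20 / 33.8^0.3272 = 20 / 3.164 = 6.322
A = (46/6.322)^(1/0.3272) ⇒ ln A = ln(7.276)/0.3272 = 6.0664
A = e^6.0664 ≈ 431.1 km²

430 km²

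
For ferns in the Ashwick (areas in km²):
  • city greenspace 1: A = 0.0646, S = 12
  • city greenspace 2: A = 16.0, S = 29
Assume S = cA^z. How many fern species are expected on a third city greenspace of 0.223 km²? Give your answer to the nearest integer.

15

z = ln(29/12) / ln(16/0.0646) = 0.8824 / 5.5121 = 0.1601
c = 12 / 0.0646^0.1601 = 12 / 0.645 = 18.61
S₃ = 18.61 × 0.223^0.1601 = 18.61 × 0.7865 ≈ 14.63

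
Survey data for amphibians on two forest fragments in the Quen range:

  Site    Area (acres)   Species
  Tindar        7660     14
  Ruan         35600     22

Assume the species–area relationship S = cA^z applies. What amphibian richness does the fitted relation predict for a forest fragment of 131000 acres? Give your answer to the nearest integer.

32

z = ln(22/14) / ln(35600/7660) = 0.4520 / 1.5363 = 0.2942
c = 14 / 7660^0.2942 = 14 / 13.89 = 1.008
S₃ = 1.008 × 131000^0.2942 = 1.008 × 32.02 ≈ 32.28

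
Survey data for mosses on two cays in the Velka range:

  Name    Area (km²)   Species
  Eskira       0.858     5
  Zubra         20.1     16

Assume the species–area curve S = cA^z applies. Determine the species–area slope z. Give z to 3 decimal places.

Taking logs: ln S = ln c + z ln A, so z = (ln S₂ − ln S₁)/(ln A₂ − ln A₁).
z = ln(16/5) / ln(20.1/0.858) = ln(3.2) / ln(23.43) = 1.1632 / 3.1539 = 0.3688

0.369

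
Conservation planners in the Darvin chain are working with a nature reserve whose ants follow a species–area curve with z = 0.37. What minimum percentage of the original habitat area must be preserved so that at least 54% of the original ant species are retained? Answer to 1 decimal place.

Need (A_new/A_old)^0.37 = 0.54, so A_new/A_old = 0.54^(1/0.37) = 0.54^2.703
ln(A_new/A_old) = ln 0.54 / 0.37 = -0.6162 / 0.37 = -1.6654
A_new/A_old = e^-1.6654 ≈ 0.1891

18.9%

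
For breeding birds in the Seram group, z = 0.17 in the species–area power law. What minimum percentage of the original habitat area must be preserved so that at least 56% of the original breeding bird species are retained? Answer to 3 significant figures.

Need (A_new/A_old)^0.17 = 0.56, so A_new/A_old = 0.56^(1/0.17) = 0.56^5.882
ln(A_new/A_old) = ln 0.56 / 0.17 = -0.5798 / 0.17 = -3.4107
A_new/A_old = e^-3.4107 ≈ 0.03302

3.30%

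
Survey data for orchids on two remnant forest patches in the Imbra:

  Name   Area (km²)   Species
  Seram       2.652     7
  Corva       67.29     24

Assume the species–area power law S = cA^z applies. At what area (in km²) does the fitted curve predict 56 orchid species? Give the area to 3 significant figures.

z = ln(24/7) / ln(67.29/2.652) = 1.2321 / 3.2337 = 0.3810
c = 7 / 2.652^0.3810 = 7 / 1.45 = 4.827
A = (56/4.827)^(1/0.3810) ⇒ ln A = ln(11.6)/0.3810 = 6.4327
A = e^6.4327 ≈ 621.9 km²

622 km²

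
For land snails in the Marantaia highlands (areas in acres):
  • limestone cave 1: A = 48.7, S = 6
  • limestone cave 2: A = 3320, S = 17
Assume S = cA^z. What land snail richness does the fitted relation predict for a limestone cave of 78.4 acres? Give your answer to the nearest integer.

7

z = ln(17/6) / ln(3320/48.7) = 1.0415 / 4.2220 = 0.2467
c = 6 / 48.7^0.2467 = 6 / 2.608 = 2.301
S₃ = 2.301 × 78.4^0.2467 = 2.301 × 2.933 ≈ 6.748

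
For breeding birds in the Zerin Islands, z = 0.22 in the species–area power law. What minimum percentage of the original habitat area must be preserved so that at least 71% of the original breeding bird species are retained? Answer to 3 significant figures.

Need (A_new/A_old)^0.22 = 0.71, so A_new/A_old = 0.71^(1/0.22) = 0.71^4.545
ln(A_new/A_old) = ln 0.71 / 0.22 = -0.3425 / 0.22 = -1.5568
A_new/A_old = e^-1.5568 ≈ 0.2108

21.1%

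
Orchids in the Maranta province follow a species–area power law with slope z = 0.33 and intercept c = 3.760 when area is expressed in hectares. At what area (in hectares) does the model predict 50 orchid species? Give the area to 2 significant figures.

50 = 3.76 × A^0.33  ⇒  A^0.33 = 50/3.76 = 13.3
ln A = ln(13.3) / 0.33 = 2.5876 / 0.33 = 7.8412
A = e^7.8412 ≈ 2543 hectares

2500 hectares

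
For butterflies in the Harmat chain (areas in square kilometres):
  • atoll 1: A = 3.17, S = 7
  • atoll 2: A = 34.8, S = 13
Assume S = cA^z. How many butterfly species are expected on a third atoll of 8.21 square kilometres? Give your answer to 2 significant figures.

z = ln(13/7) / ln(34.8/3.17) = 0.6190 / 2.3959 = 0.2584
c = 7 / 3.17^0.2584 = 7 / 1.347 = 5.196
S₃ = 5.196 × 8.21^0.2584 = 5.196 × 1.723 ≈ 8.951

9.0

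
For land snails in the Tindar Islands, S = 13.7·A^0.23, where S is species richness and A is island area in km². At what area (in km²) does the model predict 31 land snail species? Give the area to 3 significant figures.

31 = 13.7 × A^0.23  ⇒  A^0.23 = 31/13.7 = 2.263
ln A = ln(2.263) / 0.23 = 0.8166 / 0.23 = 3.5504
A = e^3.5504 ≈ 34.83 km²

34.8 km²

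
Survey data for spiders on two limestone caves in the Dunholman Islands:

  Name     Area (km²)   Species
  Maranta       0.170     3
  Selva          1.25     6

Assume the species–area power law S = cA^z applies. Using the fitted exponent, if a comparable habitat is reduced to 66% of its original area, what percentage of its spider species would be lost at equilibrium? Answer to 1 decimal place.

13.4%

z = ln(6/3) / ln(1.25/0.17) = 0.6931 / 1.9951 = 0.3474
S_new/S_old = (A_new/A_old)^z = 0.66^0.3474 = exp(0.3474 × -0.4155) = 0.8656
Fraction lost = 1 − 0.8656 = 0.1344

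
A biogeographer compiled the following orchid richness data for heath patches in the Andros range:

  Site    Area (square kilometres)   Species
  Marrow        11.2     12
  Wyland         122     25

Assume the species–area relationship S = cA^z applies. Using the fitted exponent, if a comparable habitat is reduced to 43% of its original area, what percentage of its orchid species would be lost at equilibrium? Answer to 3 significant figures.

z = ln(25/12) / ln(122/11.2) = 0.7340 / 2.3881 = 0.3073
S_new/S_old = (A_new/A_old)^z = 0.43^0.3073 = exp(0.3073 × -0.8440) = 0.7715
Fraction lost = 1 − 0.7715 = 0.2285

22.8%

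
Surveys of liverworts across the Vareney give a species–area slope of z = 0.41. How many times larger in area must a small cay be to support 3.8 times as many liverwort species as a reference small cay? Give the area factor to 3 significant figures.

25.9

(A₂/A₁)^0.41 = 3.8, so A₂/A₁ = 3.8^(1/0.41) = 3.8^2.439
ln(A₂/A₁) = ln 3.8 / 0.41 = 1.3350 / 0.41 = 3.2561
A₂/A₁ = e^3.2561 ≈ 25.95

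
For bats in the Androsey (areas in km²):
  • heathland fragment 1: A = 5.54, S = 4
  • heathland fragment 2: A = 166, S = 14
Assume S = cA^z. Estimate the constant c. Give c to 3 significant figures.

2.13

z = ln(S₂/S₁) / ln(A₂/A₁) = ln(14/4) / ln(166/5.54) = 1.2528 / 3.4000 = 0.3685
c = S₁ / A₁^z = 4 / 5.54^0.3685 = 4 / 1.879 = 2.129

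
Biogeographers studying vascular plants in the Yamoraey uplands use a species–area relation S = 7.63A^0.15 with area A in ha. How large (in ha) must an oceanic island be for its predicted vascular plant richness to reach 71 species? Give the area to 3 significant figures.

71 = 7.63 × A^0.15  ⇒  A^0.15 = 71/7.63 = 9.305
ln A = ln(9.305) / 0.15 = 2.2306 / 0.15 = 14.8706
A = e^14.8706 ≈ 2872271 ha

2870000 ha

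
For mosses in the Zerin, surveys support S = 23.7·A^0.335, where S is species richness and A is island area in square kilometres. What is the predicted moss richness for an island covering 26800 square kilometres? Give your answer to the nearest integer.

721

S = 23.7 × 26800^0.335
ln S = ln 23.7 + 0.335 × ln 26800 = 3.1655 + 0.335 × 10.1962 = 6.5812
S = e^6.5812 ≈ 721.4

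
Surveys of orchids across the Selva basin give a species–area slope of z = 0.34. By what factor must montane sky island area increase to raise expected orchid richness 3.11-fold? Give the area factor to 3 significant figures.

(A₂/A₁)^0.34 = 3.11, so A₂/A₁ = 3.11^(1/0.34) = 3.11^2.941
ln(A₂/A₁) = ln 3.11 / 0.34 = 1.1346 / 0.34 = 3.3371
A₂/A₁ = e^3.3371 ≈ 28.14

28.1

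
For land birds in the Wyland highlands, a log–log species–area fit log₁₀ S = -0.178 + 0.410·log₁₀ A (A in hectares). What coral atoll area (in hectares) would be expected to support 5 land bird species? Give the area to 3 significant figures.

138 hectares

5 = 0.6637 × A^0.41  ⇒  A^0.41 = 5/0.6637 = 7.533
ln A = ln(7.533) / 0.41 = 2.0193 / 0.41 = 4.9251
A = e^4.9251 ≈ 137.7 hectares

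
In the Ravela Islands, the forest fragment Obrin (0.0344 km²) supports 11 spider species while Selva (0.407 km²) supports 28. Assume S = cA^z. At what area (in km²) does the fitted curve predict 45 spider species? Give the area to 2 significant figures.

1.4 km²

z = ln(28/11) / ln(0.407/0.0344) = 0.9343 / 2.4708 = 0.3781
c = 11 / 0.0344^0.3781 = 11 / 0.2796 = 39.34
A = (45/39.34)^(1/0.3781) ⇒ ln A = ln(1.144)/0.3781 = 0.3557
A = e^0.3557 ≈ 1.427 km²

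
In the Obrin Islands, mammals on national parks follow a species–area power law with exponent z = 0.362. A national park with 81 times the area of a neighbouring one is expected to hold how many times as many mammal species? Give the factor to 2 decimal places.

S₂/S₁ = (A₂/A₁)^z = 81^0.362
ln(S₂/S₁) = 0.362 × ln 81 = 0.362 × 4.3944 = 1.5908
S₂/S₁ = e^1.5908 ≈ 4.908

4.91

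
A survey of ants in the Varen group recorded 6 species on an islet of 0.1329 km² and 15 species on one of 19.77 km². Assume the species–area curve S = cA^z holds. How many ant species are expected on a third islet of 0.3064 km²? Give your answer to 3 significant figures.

6.99

z = ln(15/6) / ln(19.77/0.1329) = 0.9163 / 5.0023 = 0.1832
c = 6 / 0.1329^0.1832 = 6 / 0.691 = 8.684
S₃ = 8.684 × 0.3064^0.1832 = 8.684 × 0.8052 ≈ 6.992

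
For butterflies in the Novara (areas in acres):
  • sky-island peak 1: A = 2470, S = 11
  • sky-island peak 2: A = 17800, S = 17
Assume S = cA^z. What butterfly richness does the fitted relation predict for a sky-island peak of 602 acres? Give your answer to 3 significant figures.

8.06

z = ln(17/11) / ln(17800/2470) = 0.4353 / 1.9750 = 0.2204
c = 11 / 2470^0.2204 = 11 / 5.595 = 1.966
S₃ = 1.966 × 602^0.2204 = 1.966 × 4.099 ≈ 8.059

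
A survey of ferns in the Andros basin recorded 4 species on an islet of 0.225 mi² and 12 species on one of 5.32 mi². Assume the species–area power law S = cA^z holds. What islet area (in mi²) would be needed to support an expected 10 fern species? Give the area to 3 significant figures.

z = ln(12/4) / ln(5.32/0.225) = 1.0986 / 3.1631 = 0.3473
c = 4 / 0.225^0.3473 = 4 / 0.5957 = 6.715
A = (10/6.715)^(1/0.3473) ⇒ ln A = ln(1.489)/0.3473 = 1.1465
A = e^1.1465 ≈ 3.147 mi²

3.15 mi²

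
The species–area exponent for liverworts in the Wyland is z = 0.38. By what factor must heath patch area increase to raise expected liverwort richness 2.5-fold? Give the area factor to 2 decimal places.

11.15

(A₂/A₁)^0.38 = 2.5, so A₂/A₁ = 2.5^(1/0.38) = 2.5^2.632
ln(A₂/A₁) = ln 2.5 / 0.38 = 0.9163 / 0.38 = 2.4113
A₂/A₁ = e^2.4113 ≈ 11.15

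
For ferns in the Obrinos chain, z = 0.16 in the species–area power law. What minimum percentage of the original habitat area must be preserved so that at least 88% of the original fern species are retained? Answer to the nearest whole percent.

45%

Need (A_new/A_old)^0.16 = 0.88, so A_new/A_old = 0.88^(1/0.16) = 0.88^6.25
ln(A_new/A_old) = ln 0.88 / 0.16 = -0.1278 / 0.16 = -0.7990
A_new/A_old = e^-0.7990 ≈ 0.4498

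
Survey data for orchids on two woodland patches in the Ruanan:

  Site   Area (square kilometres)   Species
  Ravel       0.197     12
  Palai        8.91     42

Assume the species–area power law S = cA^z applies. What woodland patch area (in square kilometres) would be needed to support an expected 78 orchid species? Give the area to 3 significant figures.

58.6 square kilometres

z = ln(42/12) / ln(8.91/0.197) = 1.2528 / 3.8117 = 0.3287
c = 12 / 0.197^0.3287 = 12 / 0.5863 = 20.47
A = (78/20.47)^(1/0.3287) ⇒ ln A = ln(3.811)/0.3287 = 4.0707
A = e^4.0707 ≈ 58.6 square kilometres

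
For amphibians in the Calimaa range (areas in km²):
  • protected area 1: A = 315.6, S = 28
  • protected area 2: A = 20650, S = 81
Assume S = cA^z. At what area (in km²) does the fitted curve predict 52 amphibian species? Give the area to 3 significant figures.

3610 km²

z = ln(81/28) / ln(20650/315.6) = 1.0622 / 4.1810 = 0.2541
c = 28 / 315.6^0.2541 = 28 / 4.315 = 6.49
A = (52/6.49)^(1/0.2541) ⇒ ln A = ln(8.013)/0.2541 = 8.1910
A = e^8.1910 ≈ 3608 km²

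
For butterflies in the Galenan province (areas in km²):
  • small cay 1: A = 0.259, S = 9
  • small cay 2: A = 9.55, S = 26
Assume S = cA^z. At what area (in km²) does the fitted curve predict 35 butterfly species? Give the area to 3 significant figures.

z = ln(26/9) / ln(9.55/0.259) = 1.0609 / 3.6075 = 0.2941
c = 9 / 0.259^0.2941 = 9 / 0.6721 = 13.39
A = (35/13.39)^(1/0.2941) ⇒ ln A = ln(2.614)/0.2941 = 3.2673
A = e^3.2673 ≈ 26.24 km²

26.2 km²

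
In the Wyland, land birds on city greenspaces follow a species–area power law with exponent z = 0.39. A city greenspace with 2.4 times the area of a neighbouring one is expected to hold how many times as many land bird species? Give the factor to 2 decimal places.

1.41

S₂/S₁ = (A₂/A₁)^z = 2.4^0.39
ln(S₂/S₁) = 0.39 × ln 2.4 = 0.39 × 0.8755 = 0.3414
S₂/S₁ = e^0.3414 ≈ 1.407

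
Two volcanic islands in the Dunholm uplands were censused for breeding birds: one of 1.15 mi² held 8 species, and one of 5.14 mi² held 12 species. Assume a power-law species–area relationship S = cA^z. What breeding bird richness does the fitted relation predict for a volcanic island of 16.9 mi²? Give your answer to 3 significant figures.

16.6

z = ln(12/8) / ln(5.14/1.15) = 0.4055 / 1.4973 = 0.2708
c = 8 / 1.15^0.2708 = 8 / 1.039 = 7.703
S₃ = 7.703 × 16.9^0.2708 = 7.703 × 2.15 ≈ 16.56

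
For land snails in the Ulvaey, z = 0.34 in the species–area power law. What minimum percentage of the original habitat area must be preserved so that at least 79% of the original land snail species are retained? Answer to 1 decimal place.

Need (A_new/A_old)^0.34 = 0.79, so A_new/A_old = 0.79^(1/0.34) = 0.79^2.941
ln(A_new/A_old) = ln 0.79 / 0.34 = -0.2357 / 0.34 = -0.6933
A_new/A_old = e^-0.6933 ≈ 0.4999

50.0%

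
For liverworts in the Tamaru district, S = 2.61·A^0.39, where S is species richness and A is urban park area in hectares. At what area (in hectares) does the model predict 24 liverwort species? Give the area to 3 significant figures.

296 hectares

24 = 2.61 × A^0.39  ⇒  A^0.39 = 24/2.61 = 9.195
ln A = ln(9.195) / 0.39 = 2.2187 / 0.39 = 5.6890
A = e^5.6890 ≈ 295.6 hectares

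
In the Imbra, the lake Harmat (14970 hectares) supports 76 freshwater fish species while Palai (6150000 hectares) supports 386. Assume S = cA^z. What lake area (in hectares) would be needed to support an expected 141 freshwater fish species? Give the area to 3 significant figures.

148000 hectares

z = ln(386/76) / ln(6150000/14970) = 1.6251 / 6.0182 = 0.2700
c = 76 / 14970^0.2700 = 76 / 13.41 = 5.667
A = (141/5.667)^(1/0.2700) ⇒ ln A = ln(24.88)/0.2700 = 11.9025
A = e^11.9025 ≈ 147636 hectares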